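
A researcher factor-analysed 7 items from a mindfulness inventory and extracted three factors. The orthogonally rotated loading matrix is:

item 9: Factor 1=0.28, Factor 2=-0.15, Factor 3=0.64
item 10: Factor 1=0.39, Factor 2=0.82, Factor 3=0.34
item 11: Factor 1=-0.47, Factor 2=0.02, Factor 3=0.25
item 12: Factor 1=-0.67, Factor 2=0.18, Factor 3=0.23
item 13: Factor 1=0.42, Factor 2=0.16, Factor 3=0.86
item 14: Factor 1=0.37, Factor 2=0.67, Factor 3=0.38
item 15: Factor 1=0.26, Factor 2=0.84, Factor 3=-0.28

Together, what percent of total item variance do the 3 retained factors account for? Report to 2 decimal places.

SS loadings by factor: 1.2812, 1.9078, 1.6030; total = 4.7920.
Total variance with 7 standardized items is 7, so the solution explains 4.7920/7 = 0.6846 = 68.46%.

68.46%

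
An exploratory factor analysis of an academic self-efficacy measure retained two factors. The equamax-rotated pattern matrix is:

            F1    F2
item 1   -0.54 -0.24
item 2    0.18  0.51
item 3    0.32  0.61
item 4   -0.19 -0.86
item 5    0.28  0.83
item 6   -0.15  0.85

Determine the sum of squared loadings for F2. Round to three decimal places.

SS loadings for F2 = (-0.24)² + 0.51² + 0.61² + (-0.86)² + 0.83² + 0.85² = 0.0576 + 0.2601 + 0.3721 + 0.7396 + 0.6889 + 0.7225 = 2.8408

2.841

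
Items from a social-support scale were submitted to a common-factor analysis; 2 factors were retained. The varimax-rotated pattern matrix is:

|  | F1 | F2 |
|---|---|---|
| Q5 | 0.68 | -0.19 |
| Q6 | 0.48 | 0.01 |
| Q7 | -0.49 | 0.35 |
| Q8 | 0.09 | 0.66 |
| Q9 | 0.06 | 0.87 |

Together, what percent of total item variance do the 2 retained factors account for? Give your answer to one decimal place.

Communalities: 0.4985, 0.2305, 0.3626, 0.4437, 0.7605; Σh² = 2.2958.
Total variance with 5 standardized items is 5, so the solution explains 2.2958/5 = 0.4592 = 45.92%.

45.9%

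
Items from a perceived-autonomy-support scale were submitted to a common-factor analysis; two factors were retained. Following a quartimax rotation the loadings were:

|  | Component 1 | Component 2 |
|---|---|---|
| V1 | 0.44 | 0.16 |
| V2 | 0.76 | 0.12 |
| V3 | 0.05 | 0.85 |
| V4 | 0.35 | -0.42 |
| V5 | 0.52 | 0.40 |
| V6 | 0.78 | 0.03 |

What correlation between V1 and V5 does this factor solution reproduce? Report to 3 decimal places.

r̂ = Σ λ_i·λ_j across factors = (0.44)(0.52) + (0.16)(0.40)
  = +0.2288 +0.0640 = 0.2928

0.293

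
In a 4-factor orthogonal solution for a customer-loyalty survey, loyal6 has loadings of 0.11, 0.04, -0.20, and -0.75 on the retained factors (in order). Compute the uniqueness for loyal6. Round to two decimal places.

0.38

h² = 0.11² + 0.04² + (-0.20)² + (-0.75)² = 0.0121 + 0.0016 + 0.0400 + 0.5625 = 0.6162
Uniqueness u² = 1 − h² = 1 − 0.6162 = 0.3838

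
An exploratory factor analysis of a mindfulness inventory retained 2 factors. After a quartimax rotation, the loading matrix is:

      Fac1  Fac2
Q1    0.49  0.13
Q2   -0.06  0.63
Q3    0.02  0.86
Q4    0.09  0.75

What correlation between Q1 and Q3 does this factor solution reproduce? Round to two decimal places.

0.12

r̂ = Σ λ_i·λ_j across factors = (0.49)(0.02) + (0.13)(0.86)
  = +0.0098 +0.1118 = 0.1216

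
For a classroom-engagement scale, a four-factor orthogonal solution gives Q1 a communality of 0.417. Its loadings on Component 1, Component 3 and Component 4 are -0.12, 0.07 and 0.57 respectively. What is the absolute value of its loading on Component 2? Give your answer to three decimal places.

0.270

Under orthogonal rotation h² = Σλ², so λ_Component 2² = h² − (0.3442) = 0.417 − 0.3442 = 0.0728.
|λ| = √0.0728 = 0.2698.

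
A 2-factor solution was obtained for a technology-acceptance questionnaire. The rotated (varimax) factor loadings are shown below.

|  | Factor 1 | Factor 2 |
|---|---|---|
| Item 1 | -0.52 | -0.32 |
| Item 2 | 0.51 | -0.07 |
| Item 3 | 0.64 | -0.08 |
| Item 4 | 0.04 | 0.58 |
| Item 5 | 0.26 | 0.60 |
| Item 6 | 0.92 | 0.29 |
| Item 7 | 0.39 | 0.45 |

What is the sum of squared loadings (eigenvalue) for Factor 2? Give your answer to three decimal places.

SS loadings for Factor 2 = (-0.32)² + (-0.07)² + (-0.08)² + 0.58² + 0.60² + 0.29² + 0.45² = 0.1024 + 0.0049 + 0.0064 + 0.3364 + 0.3600 + 0.0841 + 0.2025 = 1.0967

1.097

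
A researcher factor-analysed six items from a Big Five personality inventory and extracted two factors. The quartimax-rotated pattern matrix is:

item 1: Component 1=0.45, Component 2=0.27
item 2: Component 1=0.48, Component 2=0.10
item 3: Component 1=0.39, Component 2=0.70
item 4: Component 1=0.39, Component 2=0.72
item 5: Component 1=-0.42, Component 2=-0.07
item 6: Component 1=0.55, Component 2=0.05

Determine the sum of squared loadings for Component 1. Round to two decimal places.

1.22

SS loadings for Component 1 = 0.45² + 0.48² + 0.39² + 0.39² + (-0.42)² + 0.55² = 0.2025 + 0.2304 + 0.1521 + 0.1521 + 0.1764 + 0.3025 = 1.2160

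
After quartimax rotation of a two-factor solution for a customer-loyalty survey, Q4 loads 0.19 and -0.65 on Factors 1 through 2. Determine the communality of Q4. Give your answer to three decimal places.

h² = 0.19² + (-0.65)² = 0.0361 + 0.4225 = 0.4586

0.459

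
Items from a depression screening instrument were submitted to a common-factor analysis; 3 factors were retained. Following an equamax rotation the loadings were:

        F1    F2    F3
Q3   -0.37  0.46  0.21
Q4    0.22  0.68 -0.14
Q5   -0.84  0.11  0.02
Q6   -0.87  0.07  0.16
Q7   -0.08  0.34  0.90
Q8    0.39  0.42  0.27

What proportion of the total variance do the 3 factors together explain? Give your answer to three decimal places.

SS loadings by factor: 1.8063, 0.9830, 0.9726; total = 3.7619.
Total variance with 6 standardized items is 6, so the solution explains 3.7619/6 = 0.6270.

0.627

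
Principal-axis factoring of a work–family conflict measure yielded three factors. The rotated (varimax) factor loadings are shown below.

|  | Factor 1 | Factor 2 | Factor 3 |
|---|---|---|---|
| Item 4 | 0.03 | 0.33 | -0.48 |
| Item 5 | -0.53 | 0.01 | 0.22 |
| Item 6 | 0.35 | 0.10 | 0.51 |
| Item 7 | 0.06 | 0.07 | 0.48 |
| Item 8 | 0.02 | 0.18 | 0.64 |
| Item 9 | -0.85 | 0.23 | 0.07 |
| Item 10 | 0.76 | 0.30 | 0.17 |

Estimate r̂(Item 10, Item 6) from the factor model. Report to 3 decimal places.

r̂ = Σ λ_i·λ_j across factors = (0.76)(0.35) + (0.30)(0.10) + (0.17)(0.51)
  = +0.2660 +0.0300 +0.0867 = 0.3827

0.383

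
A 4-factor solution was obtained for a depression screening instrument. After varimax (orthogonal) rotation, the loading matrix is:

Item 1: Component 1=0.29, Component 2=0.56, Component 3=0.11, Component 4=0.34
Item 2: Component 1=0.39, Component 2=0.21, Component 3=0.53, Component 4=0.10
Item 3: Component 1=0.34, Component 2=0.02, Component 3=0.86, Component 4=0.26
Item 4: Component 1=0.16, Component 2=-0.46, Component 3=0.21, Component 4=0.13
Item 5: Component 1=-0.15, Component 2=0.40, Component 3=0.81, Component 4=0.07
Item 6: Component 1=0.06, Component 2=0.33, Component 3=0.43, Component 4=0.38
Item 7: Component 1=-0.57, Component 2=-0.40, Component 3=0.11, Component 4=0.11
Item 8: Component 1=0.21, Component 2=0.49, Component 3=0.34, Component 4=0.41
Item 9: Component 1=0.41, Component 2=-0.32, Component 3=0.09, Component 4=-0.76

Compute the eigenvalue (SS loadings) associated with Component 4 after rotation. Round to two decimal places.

1.12

SS loadings for Component 4 = 0.34² + 0.10² + 0.26² + 0.13² + 0.07² + 0.38² + 0.11² + 0.41² + (-0.76)² = 0.1156 + 0.0100 + 0.0676 + 0.0169 + 0.0049 + 0.1444 + 0.0121 + 0.1681 + 0.5776 = 1.1172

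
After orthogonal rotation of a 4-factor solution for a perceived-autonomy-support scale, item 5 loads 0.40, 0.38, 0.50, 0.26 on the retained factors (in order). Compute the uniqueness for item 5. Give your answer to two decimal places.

h² = 0.40² + 0.38² + 0.50² + 0.26² = 0.1600 + 0.1444 + 0.2500 + 0.0676 = 0.6220
Uniqueness u² = 1 − h² = 1 − 0.6220 = 0.3780

0.38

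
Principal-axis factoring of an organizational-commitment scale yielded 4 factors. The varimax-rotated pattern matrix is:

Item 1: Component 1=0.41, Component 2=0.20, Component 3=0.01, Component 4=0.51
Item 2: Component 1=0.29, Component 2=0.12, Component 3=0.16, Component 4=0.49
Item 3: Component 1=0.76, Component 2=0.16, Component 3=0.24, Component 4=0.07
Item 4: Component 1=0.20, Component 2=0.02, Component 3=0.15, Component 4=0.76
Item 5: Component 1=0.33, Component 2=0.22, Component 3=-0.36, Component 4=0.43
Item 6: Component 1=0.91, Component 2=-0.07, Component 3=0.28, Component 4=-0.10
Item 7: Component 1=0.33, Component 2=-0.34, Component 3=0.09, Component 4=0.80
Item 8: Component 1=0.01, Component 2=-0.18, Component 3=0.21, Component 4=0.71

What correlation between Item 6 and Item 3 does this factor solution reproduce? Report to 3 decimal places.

r̂ = Σ λ_i·λ_j across factors = (0.91)(0.76) + (-0.07)(0.16) + (0.28)(0.24) + (-0.10)(0.07)
  = +0.6916 -0.0112 +0.0672 -0.0070 = 0.7406

0.741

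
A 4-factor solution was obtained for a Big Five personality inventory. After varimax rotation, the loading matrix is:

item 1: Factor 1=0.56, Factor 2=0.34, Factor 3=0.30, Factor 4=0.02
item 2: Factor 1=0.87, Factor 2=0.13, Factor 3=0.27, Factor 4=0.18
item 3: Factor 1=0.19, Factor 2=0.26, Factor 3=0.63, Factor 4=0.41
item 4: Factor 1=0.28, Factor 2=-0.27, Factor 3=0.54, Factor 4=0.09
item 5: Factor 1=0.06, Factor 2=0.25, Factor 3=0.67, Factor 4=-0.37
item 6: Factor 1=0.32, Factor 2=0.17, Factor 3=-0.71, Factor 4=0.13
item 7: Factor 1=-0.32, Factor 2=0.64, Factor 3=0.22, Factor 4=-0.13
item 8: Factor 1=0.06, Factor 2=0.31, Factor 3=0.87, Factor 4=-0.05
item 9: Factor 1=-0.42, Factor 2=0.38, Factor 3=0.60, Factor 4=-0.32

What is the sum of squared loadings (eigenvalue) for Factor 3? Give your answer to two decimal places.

2.97

SS loadings for Factor 3 = 0.30² + 0.27² + 0.63² + 0.54² + 0.67² + (-0.71)² + 0.22² + 0.87² + 0.60² = 0.0900 + 0.0729 + 0.3969 + 0.2916 + 0.4489 + 0.5041 + 0.0484 + 0.7569 + 0.3600 = 2.9697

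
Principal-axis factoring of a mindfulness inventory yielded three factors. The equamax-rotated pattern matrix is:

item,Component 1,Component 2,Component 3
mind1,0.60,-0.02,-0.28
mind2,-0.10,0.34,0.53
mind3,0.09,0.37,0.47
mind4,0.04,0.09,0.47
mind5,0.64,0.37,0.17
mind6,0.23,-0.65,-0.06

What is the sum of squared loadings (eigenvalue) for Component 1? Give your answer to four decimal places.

SS loadings for Component 1 = 0.60² + (-0.10)² + 0.09² + 0.04² + 0.64² + 0.23² = 0.3600 + 0.0100 + 0.0081 + 0.0016 + 0.4096 + 0.0529 = 0.8422

0.8422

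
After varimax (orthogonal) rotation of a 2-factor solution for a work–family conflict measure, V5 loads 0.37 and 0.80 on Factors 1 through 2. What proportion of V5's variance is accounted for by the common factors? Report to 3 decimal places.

0.777

h² = 0.37² + 0.80² = 0.1369 + 0.6400 = 0.7769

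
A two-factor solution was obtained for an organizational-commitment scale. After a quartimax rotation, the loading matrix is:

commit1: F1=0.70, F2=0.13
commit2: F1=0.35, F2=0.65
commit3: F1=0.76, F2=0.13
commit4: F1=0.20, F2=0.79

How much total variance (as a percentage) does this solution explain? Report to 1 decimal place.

SS loadings by factor: 1.2301, 1.0804; total = 2.3105.
Total variance with 4 standardized items is 4, so the solution explains 2.3105/4 = 0.5776 = 57.76%.

57.8%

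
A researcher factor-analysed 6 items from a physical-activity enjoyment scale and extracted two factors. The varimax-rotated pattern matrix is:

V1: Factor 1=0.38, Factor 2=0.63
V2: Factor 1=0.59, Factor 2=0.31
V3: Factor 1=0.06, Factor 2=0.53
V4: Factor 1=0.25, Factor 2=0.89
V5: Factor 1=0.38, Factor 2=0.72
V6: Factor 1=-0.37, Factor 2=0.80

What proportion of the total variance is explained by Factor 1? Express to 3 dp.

0.140

SS loadings for Factor 1 = 0.38² + 0.59² + 0.06² + 0.25² + 0.38² + (-0.37)² = 0.8399
Proportion of variance = 0.8399 / 6 = 0.1400.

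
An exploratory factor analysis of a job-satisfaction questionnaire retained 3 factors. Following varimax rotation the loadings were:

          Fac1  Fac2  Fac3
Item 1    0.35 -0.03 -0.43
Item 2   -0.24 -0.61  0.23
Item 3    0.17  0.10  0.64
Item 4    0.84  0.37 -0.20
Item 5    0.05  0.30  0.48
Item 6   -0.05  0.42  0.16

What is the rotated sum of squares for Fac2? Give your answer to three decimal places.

SS loadings for Fac2 = (-0.03)² + (-0.61)² + 0.10² + 0.37² + 0.30² + 0.42² = 0.0009 + 0.3721 + 0.0100 + 0.1369 + 0.0900 + 0.1764 = 0.7863

0.786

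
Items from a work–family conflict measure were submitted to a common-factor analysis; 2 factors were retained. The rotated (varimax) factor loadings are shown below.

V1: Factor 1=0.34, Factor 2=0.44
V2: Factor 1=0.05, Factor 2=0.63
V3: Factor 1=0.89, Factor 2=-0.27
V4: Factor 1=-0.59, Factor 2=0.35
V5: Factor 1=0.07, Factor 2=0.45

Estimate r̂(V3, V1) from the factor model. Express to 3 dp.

0.184

r̂ = Σ λ_i·λ_j across factors = (0.89)(0.34) + (-0.27)(0.44)
  = +0.3026 -0.1188 = 0.1838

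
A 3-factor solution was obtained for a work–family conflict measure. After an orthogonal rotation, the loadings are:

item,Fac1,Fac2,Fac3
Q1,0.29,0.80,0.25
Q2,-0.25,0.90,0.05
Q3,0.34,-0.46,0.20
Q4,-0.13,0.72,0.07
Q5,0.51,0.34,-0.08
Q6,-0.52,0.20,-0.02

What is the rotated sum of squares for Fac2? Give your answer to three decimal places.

SS loadings for Fac2 = 0.80² + 0.90² + (-0.46)² + 0.72² + 0.34² + 0.20² = 0.6400 + 0.8100 + 0.2116 + 0.5184 + 0.1156 + 0.0400 = 2.3356

2.336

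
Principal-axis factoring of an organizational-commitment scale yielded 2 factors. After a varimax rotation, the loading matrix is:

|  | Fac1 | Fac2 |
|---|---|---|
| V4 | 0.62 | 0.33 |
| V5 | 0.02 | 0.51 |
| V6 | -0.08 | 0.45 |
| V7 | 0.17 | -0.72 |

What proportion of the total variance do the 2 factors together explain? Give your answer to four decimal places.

Communalities: 0.4933, 0.2605, 0.2089, 0.5473; Σh² = 1.5100.
Total variance with 4 standardized items is 4, so the solution explains 1.5100/4 = 0.3775.

0.3775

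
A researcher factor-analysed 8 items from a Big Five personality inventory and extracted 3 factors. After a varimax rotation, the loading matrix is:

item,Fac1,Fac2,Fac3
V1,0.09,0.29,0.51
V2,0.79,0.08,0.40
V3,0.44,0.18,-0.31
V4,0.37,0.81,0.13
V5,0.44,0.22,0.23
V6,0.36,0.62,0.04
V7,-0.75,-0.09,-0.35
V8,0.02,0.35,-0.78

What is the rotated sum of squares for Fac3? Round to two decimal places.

1.32

SS loadings for Fac3 = 0.51² + 0.40² + (-0.31)² + 0.13² + 0.23² + 0.04² + (-0.35)² + (-0.78)² = 0.2601 + 0.1600 + 0.0961 + 0.0169 + 0.0529 + 0.0016 + 0.1225 + 0.6084 = 1.3185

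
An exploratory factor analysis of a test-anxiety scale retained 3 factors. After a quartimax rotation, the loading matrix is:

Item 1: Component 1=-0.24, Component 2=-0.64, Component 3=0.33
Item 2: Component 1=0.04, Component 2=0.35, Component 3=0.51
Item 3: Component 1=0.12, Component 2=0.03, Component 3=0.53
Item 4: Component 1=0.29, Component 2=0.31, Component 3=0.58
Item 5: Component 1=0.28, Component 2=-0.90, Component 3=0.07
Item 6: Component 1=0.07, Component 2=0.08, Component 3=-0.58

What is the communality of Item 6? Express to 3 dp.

h² = 0.07² + 0.08² + (-0.58)² = 0.0049 + 0.0064 + 0.3364 = 0.3477

0.348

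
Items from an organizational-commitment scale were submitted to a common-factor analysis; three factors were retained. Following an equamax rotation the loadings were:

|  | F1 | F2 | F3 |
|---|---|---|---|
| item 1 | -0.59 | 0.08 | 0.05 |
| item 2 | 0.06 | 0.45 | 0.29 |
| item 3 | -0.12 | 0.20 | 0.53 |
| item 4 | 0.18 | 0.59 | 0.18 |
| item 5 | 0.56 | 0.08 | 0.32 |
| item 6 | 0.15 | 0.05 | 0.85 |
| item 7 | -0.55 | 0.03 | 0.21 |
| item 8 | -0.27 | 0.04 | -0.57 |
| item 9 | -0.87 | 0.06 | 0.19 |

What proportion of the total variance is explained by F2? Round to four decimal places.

0.0680

SS loadings for F2 = 0.08² + 0.45² + 0.20² + 0.59² + 0.08² + 0.05² + 0.03² + 0.04² + 0.06² = 0.6120
Proportion of variance = 0.6120 / 9 = 0.0680.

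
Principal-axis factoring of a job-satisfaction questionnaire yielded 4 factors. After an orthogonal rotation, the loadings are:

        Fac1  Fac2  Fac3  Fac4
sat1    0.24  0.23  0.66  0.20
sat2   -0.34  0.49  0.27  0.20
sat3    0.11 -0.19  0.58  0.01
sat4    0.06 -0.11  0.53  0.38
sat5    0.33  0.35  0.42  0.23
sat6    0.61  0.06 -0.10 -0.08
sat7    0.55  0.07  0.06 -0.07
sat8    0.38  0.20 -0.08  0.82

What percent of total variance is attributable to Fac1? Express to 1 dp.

SS loadings for Fac1 = 0.24² + (-0.34)² + 0.11² + 0.06² + 0.33² + 0.61² + 0.55² + 0.38² = 1.1168
With 8 standardized items, total variance = 8. Proportion = 1.1168/8 = 0.1396 → 13.96%.

14.0%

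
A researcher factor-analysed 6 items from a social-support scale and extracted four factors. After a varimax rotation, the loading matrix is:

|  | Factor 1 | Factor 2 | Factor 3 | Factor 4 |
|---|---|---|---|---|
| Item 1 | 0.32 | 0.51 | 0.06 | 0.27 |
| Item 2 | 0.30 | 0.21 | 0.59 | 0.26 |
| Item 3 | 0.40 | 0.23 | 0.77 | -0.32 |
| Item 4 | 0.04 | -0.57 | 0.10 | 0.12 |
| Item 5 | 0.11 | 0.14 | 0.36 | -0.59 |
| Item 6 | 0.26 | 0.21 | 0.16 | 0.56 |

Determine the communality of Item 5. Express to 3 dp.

0.509

h² = 0.11² + 0.14² + 0.36² + (-0.59)² = 0.0121 + 0.0196 + 0.1296 + 0.3481 = 0.5094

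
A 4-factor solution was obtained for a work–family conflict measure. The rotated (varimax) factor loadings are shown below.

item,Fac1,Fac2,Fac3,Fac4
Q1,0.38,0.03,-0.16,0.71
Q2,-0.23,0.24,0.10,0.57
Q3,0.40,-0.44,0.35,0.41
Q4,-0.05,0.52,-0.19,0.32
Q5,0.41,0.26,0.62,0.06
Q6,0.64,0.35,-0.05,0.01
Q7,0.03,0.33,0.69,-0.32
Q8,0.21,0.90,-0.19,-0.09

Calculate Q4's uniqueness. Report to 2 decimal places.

0.59

h² = (-0.05)² + 0.52² + (-0.19)² + 0.32² = 0.0025 + 0.2704 + 0.0361 + 0.1024 = 0.4114
Uniqueness u² = 1 − h² = 1 − 0.4114 = 0.5886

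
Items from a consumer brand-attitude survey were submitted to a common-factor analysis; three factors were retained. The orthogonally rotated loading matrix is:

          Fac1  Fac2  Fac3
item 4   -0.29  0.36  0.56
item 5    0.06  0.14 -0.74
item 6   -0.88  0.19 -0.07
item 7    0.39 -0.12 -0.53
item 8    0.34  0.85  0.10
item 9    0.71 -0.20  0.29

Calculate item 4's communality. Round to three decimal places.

0.527

h² = (-0.29)² + 0.36² + 0.56² = 0.0841 + 0.1296 + 0.3136 = 0.5273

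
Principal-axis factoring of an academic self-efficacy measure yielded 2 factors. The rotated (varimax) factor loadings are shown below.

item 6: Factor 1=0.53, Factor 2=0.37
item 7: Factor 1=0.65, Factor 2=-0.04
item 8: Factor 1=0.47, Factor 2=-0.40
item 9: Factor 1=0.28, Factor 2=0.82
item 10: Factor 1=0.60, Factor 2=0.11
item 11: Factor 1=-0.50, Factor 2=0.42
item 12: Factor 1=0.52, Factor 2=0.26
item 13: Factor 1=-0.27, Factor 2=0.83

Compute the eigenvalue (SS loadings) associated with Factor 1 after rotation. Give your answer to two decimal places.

SS loadings for Factor 1 = 0.53² + 0.65² + 0.47² + 0.28² + 0.60² + (-0.50)² + 0.52² + (-0.27)² = 0.2809 + 0.4225 + 0.2209 + 0.0784 + 0.3600 + 0.2500 + 0.2704 + 0.0729 = 1.9560

1.96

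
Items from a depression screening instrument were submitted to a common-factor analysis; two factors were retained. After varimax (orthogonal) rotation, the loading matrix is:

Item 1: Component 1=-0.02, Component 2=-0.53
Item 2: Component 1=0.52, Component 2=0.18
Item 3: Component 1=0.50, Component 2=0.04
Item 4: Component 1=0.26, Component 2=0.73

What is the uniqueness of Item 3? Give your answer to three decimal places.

h² = 0.50² + 0.04² = 0.2500 + 0.0016 = 0.2516
Uniqueness u² = 1 − h² = 1 − 0.2516 = 0.7484

0.748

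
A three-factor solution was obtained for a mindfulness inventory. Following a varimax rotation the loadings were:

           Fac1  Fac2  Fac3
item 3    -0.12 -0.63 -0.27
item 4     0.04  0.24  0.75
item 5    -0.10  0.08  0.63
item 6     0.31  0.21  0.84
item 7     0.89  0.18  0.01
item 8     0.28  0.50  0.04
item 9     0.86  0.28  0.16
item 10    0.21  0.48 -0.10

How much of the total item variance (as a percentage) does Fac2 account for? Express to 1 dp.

SS loadings for Fac2 = (-0.63)² + 0.24² + 0.08² + 0.21² + 0.18² + 0.50² + 0.28² + 0.48² = 1.0962
With 8 standardized items, total variance = 8. Proportion = 1.0962/8 = 0.1370 → 13.70%.

13.7%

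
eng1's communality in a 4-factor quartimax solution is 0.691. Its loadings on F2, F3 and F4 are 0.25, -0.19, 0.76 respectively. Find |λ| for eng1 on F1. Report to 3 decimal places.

0.122

Under orthogonal rotation h² = Σλ², so λ_F1² = h² − (0.6762) = 0.691 − 0.6762 = 0.0148.
|λ| = √0.0148 = 0.1217.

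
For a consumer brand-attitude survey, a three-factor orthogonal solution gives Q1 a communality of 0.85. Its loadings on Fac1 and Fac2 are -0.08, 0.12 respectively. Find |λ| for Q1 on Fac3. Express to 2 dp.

Under orthogonal rotation h² = Σλ², so λ_Fac3² = h² − (0.0208) = 0.85 − 0.0208 = 0.8292.
|λ| = √0.8292 = 0.9106.

0.91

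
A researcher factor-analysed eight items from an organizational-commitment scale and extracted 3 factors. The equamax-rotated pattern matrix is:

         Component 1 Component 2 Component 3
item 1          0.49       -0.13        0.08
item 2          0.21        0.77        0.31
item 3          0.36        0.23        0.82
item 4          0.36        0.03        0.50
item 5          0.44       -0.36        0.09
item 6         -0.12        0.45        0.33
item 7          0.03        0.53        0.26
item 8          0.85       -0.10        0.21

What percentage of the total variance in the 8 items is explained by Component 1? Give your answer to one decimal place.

18.4%

SS loadings for Component 1 = 0.49² + 0.21² + 0.36² + 0.36² + 0.44² + (-0.12)² + 0.03² + 0.85² = 1.4748
With 8 standardized items, total variance = 8. Proportion = 1.4748/8 = 0.1843 → 18.43%.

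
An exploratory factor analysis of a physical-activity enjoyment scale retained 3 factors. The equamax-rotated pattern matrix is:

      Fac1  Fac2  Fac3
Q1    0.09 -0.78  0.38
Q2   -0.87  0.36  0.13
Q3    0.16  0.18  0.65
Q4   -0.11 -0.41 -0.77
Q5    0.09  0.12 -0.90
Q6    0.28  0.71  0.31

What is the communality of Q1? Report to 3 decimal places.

h² = 0.09² + (-0.78)² + 0.38² = 0.0081 + 0.6084 + 0.1444 = 0.7609

0.761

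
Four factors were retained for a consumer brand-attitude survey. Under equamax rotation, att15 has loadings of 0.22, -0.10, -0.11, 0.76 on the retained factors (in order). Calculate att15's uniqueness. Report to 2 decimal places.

0.35

h² = 0.22² + (-0.10)² + (-0.11)² + 0.76² = 0.0484 + 0.0100 + 0.0121 + 0.5776 = 0.6481
Uniqueness u² = 1 − h² = 1 − 0.6481 = 0.3519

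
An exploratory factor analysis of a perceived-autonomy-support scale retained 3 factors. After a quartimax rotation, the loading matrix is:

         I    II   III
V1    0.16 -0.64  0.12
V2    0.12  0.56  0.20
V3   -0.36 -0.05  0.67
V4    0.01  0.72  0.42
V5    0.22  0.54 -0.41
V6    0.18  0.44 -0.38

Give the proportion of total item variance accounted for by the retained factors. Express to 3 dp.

0.495

Communalities: 0.4496, 0.3680, 0.5810, 0.6949, 0.5081, 0.3704; Σh² = 2.9720.
Total variance with 6 standardized items is 6, so the solution explains 2.9720/6 = 0.4953.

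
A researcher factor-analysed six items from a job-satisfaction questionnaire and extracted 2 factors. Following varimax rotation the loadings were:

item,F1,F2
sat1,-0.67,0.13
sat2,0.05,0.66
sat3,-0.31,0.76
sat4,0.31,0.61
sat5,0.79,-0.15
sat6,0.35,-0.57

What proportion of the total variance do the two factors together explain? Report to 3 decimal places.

0.523

Communalities: 0.4658, 0.4381, 0.6737, 0.4682, 0.6466, 0.4474; Σh² = 3.1398.
Total variance with 6 standardized items is 6, so the solution explains 3.1398/6 = 0.5233.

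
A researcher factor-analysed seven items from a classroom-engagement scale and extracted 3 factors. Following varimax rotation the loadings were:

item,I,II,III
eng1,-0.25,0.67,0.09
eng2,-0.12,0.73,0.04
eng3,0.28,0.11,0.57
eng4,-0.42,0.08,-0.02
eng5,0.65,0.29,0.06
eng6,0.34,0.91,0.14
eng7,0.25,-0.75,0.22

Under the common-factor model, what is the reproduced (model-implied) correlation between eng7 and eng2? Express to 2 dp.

-0.57

r̂ = Σ λ_i·λ_j across factors = (0.25)(-0.12) + (-0.75)(0.73) + (0.22)(0.04)
  = -0.0300 -0.5475 +0.0088 = -0.5687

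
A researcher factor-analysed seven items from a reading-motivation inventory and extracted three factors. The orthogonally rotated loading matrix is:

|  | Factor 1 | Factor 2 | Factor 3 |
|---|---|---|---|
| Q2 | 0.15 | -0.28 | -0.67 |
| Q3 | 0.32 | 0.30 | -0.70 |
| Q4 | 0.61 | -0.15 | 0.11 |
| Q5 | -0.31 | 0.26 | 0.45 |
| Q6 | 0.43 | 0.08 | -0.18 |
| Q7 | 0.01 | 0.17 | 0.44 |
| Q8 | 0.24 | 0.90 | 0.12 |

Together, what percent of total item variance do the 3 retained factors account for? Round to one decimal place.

Communalities: 0.5498, 0.6824, 0.4067, 0.3662, 0.2237, 0.2226, 0.8820; Σh² = 3.3334.
Total variance with 7 standardized items is 7, so the solution explains 3.3334/7 = 0.4762 = 47.62%.

47.6%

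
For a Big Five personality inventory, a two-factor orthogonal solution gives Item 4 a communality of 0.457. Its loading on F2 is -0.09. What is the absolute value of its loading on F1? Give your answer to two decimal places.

Under orthogonal rotation h² = Σλ², so λ_F1² = h² − (0.0081) = 0.457 − 0.0081 = 0.4489.
|λ| = √0.4489 = 0.6700.

0.67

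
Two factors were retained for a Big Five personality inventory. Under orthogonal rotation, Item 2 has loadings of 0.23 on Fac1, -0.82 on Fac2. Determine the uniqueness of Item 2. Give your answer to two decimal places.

h² = 0.23² + (-0.82)² = 0.0529 + 0.6724 = 0.7253
Uniqueness u² = 1 − h² = 1 − 0.7253 = 0.2747

0.27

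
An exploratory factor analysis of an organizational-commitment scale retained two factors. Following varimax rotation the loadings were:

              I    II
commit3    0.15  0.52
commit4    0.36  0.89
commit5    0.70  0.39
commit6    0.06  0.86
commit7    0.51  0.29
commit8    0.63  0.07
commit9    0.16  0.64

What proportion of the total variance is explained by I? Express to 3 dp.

SS loadings for I = 0.15² + 0.36² + 0.70² + 0.06² + 0.51² + 0.63² + 0.16² = 1.3283
Proportion of variance = 1.3283 / 7 = 0.1898.

0.190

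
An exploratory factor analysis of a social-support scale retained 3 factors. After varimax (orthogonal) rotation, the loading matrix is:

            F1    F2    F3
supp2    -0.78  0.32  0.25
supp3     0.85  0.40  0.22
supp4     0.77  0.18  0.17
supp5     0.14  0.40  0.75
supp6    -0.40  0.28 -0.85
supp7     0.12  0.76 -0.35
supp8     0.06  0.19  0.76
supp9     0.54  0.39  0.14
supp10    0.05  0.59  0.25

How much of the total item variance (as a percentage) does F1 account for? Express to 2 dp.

26.84%

SS loadings for F1 = (-0.78)² + 0.85² + 0.77² + 0.14² + (-0.40)² + 0.12² + 0.06² + 0.54² + 0.05² = 2.4155
With 9 standardized items, total variance = 9. Proportion = 2.4155/9 = 0.2684 → 26.84%.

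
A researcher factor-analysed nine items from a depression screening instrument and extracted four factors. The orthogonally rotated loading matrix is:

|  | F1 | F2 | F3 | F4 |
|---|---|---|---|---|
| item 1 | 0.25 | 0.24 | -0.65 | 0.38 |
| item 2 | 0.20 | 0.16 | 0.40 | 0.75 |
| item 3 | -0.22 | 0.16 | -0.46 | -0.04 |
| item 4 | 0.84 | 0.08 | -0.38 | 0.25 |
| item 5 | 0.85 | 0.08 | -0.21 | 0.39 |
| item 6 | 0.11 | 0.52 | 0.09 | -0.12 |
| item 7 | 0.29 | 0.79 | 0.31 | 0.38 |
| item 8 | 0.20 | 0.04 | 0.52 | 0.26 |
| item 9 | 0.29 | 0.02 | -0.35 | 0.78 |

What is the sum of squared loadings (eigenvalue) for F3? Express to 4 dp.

SS loadings for F3 = (-0.65)² + 0.40² + (-0.46)² + (-0.38)² + (-0.21)² + 0.09² + 0.31² + 0.52² + (-0.35)² = 0.4225 + 0.1600 + 0.2116 + 0.1444 + 0.0441 + 0.0081 + 0.0961 + 0.2704 + 0.1225 = 1.4797

1.4797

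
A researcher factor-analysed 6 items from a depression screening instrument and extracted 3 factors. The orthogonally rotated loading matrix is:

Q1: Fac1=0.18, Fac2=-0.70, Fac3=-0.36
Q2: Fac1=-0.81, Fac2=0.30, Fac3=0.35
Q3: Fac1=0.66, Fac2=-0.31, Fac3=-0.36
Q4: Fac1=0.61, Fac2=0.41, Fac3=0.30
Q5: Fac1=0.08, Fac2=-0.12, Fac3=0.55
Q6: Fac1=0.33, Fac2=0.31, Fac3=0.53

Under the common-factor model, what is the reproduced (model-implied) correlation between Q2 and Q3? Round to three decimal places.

r̂ = Σ λ_i·λ_j across factors = (-0.81)(0.66) + (0.30)(-0.31) + (0.35)(-0.36)
  = -0.5346 -0.0930 -0.1260 = -0.7536

-0.754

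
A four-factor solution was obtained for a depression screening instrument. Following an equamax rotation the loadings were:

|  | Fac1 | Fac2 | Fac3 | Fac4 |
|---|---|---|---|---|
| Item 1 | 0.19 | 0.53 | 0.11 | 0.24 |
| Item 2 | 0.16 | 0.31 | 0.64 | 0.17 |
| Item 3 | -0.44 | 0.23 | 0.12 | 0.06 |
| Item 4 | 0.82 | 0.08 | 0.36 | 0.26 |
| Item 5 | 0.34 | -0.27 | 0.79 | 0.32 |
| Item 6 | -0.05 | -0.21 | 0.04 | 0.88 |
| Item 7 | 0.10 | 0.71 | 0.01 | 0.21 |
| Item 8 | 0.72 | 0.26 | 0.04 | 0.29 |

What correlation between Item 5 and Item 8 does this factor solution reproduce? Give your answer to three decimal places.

r̂ = Σ λ_i·λ_j across factors = (0.34)(0.72) + (-0.27)(0.26) + (0.79)(0.04) + (0.32)(0.29)
  = +0.2448 -0.0702 +0.0316 +0.0928 = 0.2990

0.299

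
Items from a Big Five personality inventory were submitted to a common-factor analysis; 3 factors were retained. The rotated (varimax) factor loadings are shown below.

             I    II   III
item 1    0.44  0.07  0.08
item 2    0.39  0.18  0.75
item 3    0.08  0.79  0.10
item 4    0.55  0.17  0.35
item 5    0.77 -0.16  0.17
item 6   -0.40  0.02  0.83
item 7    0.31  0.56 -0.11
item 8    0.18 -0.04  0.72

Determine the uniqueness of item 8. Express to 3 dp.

h² = 0.18² + (-0.04)² + 0.72² = 0.0324 + 0.0016 + 0.5184 = 0.5524
Uniqueness u² = 1 − h² = 1 − 0.5524 = 0.4476

0.448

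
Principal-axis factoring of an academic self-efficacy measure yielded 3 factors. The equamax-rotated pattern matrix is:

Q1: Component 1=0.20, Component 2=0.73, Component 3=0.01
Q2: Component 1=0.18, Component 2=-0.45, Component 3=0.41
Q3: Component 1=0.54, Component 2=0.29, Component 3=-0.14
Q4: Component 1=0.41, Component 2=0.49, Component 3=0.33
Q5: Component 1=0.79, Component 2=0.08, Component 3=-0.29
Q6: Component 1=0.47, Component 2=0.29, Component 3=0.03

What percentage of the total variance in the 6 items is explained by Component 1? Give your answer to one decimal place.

23.0%

SS loadings for Component 1 = 0.20² + 0.18² + 0.54² + 0.41² + 0.79² + 0.47² = 1.3771
With 6 standardized items, total variance = 6. Proportion = 1.3771/6 = 0.2295 → 22.95%.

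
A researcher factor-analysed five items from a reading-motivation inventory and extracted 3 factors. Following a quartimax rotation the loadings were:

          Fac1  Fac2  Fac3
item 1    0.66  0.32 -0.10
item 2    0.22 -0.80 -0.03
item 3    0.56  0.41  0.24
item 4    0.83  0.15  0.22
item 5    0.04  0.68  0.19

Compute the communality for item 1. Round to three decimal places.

0.548

h² = 0.66² + 0.32² + (-0.10)² = 0.4356 + 0.1024 + 0.0100 = 0.5480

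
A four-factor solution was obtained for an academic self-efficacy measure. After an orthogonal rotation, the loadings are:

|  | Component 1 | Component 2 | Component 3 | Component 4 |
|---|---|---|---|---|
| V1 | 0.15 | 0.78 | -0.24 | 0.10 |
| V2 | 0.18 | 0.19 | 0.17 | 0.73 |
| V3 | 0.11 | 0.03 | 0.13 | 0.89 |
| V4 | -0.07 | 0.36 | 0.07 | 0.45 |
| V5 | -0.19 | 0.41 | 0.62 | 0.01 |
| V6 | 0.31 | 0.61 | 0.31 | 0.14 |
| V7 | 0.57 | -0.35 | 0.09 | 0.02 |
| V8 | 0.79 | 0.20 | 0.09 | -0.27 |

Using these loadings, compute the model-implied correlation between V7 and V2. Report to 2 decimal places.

0.07

r̂ = Σ λ_i·λ_j across factors = (0.57)(0.18) + (-0.35)(0.19) + (0.09)(0.17) + (0.02)(0.73)
  = +0.1026 -0.0665 +0.0153 +0.0146 = 0.0660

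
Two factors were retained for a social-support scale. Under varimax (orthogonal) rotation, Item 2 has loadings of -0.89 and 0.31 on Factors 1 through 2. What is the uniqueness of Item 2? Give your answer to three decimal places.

h² = (-0.89)² + 0.31² = 0.7921 + 0.0961 = 0.8882
Uniqueness u² = 1 − h² = 1 − 0.8882 = 0.1118

0.112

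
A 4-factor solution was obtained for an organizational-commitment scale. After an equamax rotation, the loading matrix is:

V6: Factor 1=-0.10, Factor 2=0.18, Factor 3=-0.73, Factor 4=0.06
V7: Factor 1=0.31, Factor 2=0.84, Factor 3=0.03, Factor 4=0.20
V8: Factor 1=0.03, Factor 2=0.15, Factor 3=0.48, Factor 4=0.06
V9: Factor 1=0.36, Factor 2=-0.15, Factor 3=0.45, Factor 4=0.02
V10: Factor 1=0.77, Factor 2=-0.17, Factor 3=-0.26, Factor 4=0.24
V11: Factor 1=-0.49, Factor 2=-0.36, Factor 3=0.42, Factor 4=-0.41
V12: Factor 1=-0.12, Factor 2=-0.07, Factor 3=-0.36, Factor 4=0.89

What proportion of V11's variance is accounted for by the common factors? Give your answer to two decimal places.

h² = (-0.49)² + (-0.36)² + 0.42² + (-0.41)² = 0.2401 + 0.1296 + 0.1764 + 0.1681 = 0.7142

0.71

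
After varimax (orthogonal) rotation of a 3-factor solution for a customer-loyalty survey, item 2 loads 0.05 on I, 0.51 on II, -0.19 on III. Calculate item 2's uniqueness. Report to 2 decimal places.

0.70

h² = 0.05² + 0.51² + (-0.19)² = 0.0025 + 0.2601 + 0.0361 = 0.2987
Uniqueness u² = 1 − h² = 1 − 0.2987 = 0.7013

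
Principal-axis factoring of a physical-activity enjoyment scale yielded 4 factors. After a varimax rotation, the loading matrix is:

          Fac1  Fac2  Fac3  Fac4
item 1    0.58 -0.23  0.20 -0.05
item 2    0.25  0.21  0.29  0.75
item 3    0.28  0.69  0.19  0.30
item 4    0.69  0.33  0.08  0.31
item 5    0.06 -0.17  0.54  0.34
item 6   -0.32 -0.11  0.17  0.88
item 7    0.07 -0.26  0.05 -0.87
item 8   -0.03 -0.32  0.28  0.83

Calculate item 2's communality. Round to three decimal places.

0.753

h² = 0.25² + 0.21² + 0.29² + 0.75² = 0.0625 + 0.0441 + 0.0841 + 0.5625 = 0.7532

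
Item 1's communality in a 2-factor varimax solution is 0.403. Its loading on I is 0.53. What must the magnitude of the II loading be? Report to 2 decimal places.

0.35

Under orthogonal rotation h² = Σλ², so λ_II² = h² − (0.2809) = 0.403 − 0.2809 = 0.1221.
|λ| = √0.1221 = 0.3494.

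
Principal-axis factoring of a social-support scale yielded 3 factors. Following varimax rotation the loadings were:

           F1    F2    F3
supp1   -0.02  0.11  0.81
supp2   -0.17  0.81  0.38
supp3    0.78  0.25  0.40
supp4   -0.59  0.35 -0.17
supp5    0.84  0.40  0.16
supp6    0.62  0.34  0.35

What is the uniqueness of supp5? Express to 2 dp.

0.11

h² = 0.84² + 0.40² + 0.16² = 0.7056 + 0.1600 + 0.0256 = 0.8912
Uniqueness u² = 1 − h² = 1 − 0.8912 = 0.1088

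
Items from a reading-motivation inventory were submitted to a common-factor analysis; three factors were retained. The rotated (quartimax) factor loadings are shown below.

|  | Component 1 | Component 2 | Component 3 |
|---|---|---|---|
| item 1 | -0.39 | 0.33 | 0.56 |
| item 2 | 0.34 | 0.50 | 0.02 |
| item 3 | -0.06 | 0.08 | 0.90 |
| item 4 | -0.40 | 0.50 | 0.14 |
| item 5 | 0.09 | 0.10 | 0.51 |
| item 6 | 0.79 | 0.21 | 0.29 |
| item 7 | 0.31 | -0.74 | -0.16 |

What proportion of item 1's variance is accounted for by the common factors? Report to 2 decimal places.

0.57

h² = (-0.39)² + 0.33² + 0.56² = 0.1521 + 0.1089 + 0.3136 = 0.5746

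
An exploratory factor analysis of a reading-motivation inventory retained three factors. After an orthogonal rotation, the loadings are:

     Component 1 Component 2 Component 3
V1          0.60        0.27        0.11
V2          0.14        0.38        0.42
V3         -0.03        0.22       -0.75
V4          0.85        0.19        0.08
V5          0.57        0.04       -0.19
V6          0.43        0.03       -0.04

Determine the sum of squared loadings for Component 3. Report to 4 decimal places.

0.7951

SS loadings for Component 3 = 0.11² + 0.42² + (-0.75)² + 0.08² + (-0.19)² + (-0.04)² = 0.0121 + 0.1764 + 0.5625 + 0.0064 + 0.0361 + 0.0016 = 0.7951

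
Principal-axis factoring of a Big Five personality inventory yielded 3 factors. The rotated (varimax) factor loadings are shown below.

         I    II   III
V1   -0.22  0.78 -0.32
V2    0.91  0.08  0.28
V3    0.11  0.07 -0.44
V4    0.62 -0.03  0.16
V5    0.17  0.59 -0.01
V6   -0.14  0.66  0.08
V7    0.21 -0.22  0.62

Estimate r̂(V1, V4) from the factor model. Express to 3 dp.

-0.211

r̂ = Σ λ_i·λ_j across factors = (-0.22)(0.62) + (0.78)(-0.03) + (-0.32)(0.16)
  = -0.1364 -0.0234 -0.0512 = -0.2110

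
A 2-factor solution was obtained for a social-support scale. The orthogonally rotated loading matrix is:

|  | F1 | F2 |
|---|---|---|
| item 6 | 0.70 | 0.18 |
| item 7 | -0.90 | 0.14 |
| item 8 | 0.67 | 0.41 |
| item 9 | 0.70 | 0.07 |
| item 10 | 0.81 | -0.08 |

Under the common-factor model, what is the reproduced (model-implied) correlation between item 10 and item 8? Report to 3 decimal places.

r̂ = Σ λ_i·λ_j across factors = (0.81)(0.67) + (-0.08)(0.41)
  = +0.5427 -0.0328 = 0.5099

0.510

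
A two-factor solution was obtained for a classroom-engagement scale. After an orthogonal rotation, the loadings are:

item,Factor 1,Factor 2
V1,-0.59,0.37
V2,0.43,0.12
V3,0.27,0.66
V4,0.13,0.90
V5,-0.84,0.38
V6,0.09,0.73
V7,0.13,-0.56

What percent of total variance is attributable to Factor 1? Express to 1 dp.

SS loadings for Factor 1 = (-0.59)² + 0.43² + 0.27² + 0.13² + (-0.84)² + 0.09² + 0.13² = 1.3534
With 7 standardized items, total variance = 7. Proportion = 1.3534/7 = 0.1933 → 19.33%.

19.3%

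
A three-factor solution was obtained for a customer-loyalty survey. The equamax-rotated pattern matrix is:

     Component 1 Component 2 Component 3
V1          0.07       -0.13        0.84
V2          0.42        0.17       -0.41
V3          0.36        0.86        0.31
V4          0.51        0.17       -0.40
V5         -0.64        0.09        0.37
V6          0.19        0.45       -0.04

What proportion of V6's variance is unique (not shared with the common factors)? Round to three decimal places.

h² = 0.19² + 0.45² + (-0.04)² = 0.0361 + 0.2025 + 0.0016 = 0.2402
Uniqueness u² = 1 − h² = 1 − 0.2402 = 0.7598

0.760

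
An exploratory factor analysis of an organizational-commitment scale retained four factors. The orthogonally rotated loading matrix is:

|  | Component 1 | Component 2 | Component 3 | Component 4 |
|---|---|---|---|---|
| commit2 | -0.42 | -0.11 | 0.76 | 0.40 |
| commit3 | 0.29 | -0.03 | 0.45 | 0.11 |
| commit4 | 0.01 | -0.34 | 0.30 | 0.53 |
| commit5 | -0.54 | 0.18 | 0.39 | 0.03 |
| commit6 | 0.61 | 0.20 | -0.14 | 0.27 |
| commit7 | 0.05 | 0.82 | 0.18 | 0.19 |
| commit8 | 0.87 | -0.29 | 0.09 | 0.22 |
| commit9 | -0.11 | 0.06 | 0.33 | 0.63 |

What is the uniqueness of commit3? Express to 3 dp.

0.700

h² = 0.29² + (-0.03)² + 0.45² + 0.11² = 0.0841 + 0.0009 + 0.2025 + 0.0121 = 0.2996
Uniqueness u² = 1 − h² = 1 − 0.2996 = 0.7004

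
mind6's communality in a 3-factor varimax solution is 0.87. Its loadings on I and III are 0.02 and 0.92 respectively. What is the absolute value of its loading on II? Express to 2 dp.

Under orthogonal rotation h² = Σλ², so λ_II² = h² − (0.8468) = 0.87 − 0.8468 = 0.0232.
|λ| = √0.0232 = 0.1523.

0.15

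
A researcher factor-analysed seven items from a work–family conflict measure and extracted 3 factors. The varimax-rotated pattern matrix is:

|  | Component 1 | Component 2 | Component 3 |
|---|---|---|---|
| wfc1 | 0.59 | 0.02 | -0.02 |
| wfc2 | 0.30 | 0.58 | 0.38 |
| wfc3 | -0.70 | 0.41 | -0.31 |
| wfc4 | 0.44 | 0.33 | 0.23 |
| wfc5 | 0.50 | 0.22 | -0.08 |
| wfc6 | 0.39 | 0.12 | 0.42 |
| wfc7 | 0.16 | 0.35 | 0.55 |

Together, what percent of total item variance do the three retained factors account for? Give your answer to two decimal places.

Communalities: 0.3489, 0.5708, 0.7542, 0.3554, 0.3048, 0.3429, 0.4506; Σh² = 3.1276.
Total variance with 7 standardized items is 7, so the solution explains 3.1276/7 = 0.4468 = 44.68%.

44.68%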